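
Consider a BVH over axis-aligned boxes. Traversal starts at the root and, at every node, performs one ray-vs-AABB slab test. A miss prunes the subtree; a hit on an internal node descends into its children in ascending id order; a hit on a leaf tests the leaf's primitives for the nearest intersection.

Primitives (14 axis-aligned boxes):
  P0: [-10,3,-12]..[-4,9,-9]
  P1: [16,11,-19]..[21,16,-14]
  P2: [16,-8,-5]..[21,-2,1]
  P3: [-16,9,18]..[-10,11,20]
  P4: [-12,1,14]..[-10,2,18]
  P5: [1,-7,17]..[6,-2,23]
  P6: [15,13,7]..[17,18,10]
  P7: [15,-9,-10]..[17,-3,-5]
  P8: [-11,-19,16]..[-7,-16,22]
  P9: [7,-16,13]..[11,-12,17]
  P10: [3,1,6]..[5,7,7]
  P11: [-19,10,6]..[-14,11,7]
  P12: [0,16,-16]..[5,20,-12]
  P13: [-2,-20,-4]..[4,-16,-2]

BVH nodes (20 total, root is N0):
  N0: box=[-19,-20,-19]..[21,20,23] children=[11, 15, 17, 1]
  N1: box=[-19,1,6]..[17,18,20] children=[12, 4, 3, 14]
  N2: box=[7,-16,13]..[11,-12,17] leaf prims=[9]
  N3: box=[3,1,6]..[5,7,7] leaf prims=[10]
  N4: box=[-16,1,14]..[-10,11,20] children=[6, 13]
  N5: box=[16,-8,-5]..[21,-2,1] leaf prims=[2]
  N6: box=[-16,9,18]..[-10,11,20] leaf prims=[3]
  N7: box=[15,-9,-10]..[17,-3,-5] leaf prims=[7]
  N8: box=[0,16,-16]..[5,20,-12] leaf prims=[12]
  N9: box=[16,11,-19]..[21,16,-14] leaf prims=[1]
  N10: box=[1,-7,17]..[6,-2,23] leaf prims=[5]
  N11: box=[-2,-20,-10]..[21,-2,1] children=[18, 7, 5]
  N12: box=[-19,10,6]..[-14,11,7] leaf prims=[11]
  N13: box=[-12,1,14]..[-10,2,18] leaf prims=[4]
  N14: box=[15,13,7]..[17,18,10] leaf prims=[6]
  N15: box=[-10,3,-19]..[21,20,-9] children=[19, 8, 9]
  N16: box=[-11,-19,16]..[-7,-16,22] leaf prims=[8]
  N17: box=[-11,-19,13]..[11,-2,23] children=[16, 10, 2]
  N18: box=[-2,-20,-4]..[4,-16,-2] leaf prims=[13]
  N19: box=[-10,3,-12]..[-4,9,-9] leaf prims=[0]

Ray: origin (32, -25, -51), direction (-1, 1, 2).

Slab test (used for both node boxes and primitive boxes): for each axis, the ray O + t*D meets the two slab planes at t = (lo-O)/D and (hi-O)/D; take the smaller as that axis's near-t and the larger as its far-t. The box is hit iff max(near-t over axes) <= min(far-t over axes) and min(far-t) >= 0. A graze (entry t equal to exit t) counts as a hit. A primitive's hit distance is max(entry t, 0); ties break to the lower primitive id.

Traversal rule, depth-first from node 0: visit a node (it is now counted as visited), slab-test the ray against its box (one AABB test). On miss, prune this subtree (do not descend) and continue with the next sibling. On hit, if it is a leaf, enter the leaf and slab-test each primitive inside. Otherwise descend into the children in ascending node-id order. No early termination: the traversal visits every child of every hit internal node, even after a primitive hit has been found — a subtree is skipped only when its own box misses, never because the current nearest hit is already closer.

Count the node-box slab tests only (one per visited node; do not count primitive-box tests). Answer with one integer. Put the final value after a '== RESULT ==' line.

Trace the traversal:
N0 x:[11,51] y:[5,45] z:[16,37] -> hit [16,37], descend [1, 11, 15, 17]
  N1 x:[15,51] y:[26,43] z:[57/2,71/2] -> hit [57/2,71/2], descend [3, 4, 12, 14]
    N3 x:[27,29] y:[26,32] z:[57/2,29] -> hit [57/2,29] leaf, test {P10@t=57/2}
    N4 x:[42,48] y:[26,36] z:[65/2,71/2] -> miss, prune
    N12 x:[46,51] y:[35,36] z:[57/2,29] -> miss, prune
    N14 x:[15,17] y:[38,43] z:[29,61/2] -> miss, prune
  N11 x:[11,34] y:[5,23] z:[41/2,26] -> hit [41/2,23], descend [5, 7, 18]
    N5 x:[11,16] y:[17,23] z:[23,26] -> miss, prune
    N7 x:[15,17] y:[16,22] z:[41/2,23] -> miss, prune
    N18 x:[28,34] y:[5,9] z:[47/2,49/2] -> miss, prune
  N15 x:[11,42] y:[28,45] z:[16,21] -> miss, prune
  N17 x:[21,43] y:[6,23] z:[32,37] -> miss, prune

Summary -> nodes [0, 1, 3, 4, 12, 14, 11, 5, 7, 18, 15, 17]; box-tests=12; leaf-entries=1; first=P10

== RESULT ==
12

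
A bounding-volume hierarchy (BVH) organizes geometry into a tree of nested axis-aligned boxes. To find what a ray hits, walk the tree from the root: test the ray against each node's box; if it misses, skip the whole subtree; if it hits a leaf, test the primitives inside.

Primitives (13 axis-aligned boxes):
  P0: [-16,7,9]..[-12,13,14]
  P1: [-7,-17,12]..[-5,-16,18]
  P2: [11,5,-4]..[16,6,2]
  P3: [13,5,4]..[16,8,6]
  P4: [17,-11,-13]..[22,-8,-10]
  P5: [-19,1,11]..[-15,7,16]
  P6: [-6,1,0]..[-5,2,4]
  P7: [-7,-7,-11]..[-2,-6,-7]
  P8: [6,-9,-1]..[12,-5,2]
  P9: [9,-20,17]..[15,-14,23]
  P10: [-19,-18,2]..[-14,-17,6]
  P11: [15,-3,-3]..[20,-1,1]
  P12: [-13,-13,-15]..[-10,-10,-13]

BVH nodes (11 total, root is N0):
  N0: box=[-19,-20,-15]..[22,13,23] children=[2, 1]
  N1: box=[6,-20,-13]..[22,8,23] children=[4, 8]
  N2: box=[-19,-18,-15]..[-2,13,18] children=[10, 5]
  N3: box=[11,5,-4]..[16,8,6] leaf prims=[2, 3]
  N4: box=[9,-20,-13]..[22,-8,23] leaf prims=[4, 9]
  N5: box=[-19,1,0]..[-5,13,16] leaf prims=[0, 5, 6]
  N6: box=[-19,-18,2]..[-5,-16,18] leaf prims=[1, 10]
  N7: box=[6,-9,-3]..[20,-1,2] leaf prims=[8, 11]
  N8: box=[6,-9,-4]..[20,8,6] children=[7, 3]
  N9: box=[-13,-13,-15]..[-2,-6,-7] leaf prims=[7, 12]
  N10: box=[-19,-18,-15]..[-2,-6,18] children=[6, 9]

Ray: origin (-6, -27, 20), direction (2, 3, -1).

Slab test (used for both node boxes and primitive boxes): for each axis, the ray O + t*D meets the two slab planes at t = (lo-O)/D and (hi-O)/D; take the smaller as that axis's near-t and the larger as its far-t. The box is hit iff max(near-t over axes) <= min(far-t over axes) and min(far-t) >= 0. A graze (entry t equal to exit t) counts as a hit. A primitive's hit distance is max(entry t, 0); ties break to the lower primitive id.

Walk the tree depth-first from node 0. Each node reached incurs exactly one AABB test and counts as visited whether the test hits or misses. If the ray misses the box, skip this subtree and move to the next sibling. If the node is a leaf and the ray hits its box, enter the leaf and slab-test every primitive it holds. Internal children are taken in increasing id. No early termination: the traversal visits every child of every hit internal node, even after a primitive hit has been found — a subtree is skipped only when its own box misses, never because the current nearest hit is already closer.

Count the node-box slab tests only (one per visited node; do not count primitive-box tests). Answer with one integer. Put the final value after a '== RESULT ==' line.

Traverse from the root:
N0 x:[-13/2,14] y:[7/3,40/3] z:[-3,35] -> hit [7/3,40/3], descend [1, 2]
  N1 x:[6,14] y:[7/3,35/3] z:[-3,33] -> hit [6,35/3], descend [4, 8]
    N4 x:[15/2,14] y:[7/3,19/3] z:[-3,33] -> miss, prune
    N8 x:[6,13] y:[6,35/3] z:[14,24] -> miss, prune
  N2 x:[-13/2,2] y:[3,40/3] z:[2,35] -> miss, prune

Summary -> nodes [0, 1, 4, 8, 2]; box-tests=5; leaf-entries=0; first=miss

== RESULT ==
5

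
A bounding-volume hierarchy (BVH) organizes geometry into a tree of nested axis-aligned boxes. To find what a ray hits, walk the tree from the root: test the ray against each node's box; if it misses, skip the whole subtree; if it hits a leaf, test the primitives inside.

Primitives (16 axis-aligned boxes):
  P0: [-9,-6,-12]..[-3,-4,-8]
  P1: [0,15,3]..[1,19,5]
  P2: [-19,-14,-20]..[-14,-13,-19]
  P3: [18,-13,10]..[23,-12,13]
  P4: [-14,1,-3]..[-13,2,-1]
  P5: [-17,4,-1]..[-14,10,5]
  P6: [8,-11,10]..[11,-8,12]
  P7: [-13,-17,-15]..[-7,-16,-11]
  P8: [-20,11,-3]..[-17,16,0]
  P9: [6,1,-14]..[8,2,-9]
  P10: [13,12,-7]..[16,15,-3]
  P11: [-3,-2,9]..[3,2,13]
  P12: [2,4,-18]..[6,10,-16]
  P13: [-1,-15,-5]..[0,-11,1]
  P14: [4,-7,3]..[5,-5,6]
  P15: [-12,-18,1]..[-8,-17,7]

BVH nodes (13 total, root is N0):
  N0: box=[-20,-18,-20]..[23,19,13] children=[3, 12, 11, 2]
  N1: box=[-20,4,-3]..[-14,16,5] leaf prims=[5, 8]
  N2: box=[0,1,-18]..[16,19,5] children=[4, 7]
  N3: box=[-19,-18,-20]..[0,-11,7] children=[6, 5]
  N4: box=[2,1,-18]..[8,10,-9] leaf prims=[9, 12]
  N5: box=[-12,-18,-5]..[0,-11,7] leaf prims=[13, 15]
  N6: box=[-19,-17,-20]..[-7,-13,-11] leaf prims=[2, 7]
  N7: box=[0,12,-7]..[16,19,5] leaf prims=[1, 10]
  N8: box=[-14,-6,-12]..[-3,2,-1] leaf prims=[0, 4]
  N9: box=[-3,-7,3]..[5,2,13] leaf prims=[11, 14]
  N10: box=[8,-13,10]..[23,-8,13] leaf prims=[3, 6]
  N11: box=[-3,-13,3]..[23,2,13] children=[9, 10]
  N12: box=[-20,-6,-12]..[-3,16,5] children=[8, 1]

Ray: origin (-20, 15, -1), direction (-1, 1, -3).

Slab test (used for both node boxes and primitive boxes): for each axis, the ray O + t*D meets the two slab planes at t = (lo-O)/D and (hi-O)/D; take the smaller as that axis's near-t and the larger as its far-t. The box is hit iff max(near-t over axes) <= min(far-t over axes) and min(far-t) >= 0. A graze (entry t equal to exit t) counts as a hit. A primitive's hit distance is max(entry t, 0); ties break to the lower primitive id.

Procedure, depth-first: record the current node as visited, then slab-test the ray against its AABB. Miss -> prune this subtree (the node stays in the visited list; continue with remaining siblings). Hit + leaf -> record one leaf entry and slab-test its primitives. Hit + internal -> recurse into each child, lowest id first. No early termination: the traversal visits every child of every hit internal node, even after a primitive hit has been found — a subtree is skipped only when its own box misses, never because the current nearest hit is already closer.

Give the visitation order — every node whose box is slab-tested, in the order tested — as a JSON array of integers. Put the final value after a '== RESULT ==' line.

Trace the traversal:
N0 x:[-43,0] y:[-33,4] z:[-14/3,19/3] -> hit [-14/3,0], descend [2, 3, 11, 12]
  N2 x:[-36,-20] y:[-14,4] z:[-2,17/3] -> miss, prune
  N3 x:[-20,-1] y:[-33,-26] z:[-8/3,19/3] -> miss, prune
  N11 x:[-43,-17] y:[-28,-13] z:[-14/3,-4/3] -> miss, prune
  N12 x:[-17,0] y:[-21,1] z:[-2,11/3] -> hit [-2,0], descend [1, 8]
    N1 x:[-6,0] y:[-11,1] z:[-2,2/3] -> hit [-2,0] leaf, test {P5(miss), P8@t=0}
    N8 x:[-17,-6] y:[-21,-13] z:[0,11/3] -> miss, prune

Summary -> nodes [0, 2, 3, 11, 12, 1, 8]; box-tests=7; leaf-entries=1; first=P8

== RESULT ==
[0, 2, 3, 11, 12, 1, 8]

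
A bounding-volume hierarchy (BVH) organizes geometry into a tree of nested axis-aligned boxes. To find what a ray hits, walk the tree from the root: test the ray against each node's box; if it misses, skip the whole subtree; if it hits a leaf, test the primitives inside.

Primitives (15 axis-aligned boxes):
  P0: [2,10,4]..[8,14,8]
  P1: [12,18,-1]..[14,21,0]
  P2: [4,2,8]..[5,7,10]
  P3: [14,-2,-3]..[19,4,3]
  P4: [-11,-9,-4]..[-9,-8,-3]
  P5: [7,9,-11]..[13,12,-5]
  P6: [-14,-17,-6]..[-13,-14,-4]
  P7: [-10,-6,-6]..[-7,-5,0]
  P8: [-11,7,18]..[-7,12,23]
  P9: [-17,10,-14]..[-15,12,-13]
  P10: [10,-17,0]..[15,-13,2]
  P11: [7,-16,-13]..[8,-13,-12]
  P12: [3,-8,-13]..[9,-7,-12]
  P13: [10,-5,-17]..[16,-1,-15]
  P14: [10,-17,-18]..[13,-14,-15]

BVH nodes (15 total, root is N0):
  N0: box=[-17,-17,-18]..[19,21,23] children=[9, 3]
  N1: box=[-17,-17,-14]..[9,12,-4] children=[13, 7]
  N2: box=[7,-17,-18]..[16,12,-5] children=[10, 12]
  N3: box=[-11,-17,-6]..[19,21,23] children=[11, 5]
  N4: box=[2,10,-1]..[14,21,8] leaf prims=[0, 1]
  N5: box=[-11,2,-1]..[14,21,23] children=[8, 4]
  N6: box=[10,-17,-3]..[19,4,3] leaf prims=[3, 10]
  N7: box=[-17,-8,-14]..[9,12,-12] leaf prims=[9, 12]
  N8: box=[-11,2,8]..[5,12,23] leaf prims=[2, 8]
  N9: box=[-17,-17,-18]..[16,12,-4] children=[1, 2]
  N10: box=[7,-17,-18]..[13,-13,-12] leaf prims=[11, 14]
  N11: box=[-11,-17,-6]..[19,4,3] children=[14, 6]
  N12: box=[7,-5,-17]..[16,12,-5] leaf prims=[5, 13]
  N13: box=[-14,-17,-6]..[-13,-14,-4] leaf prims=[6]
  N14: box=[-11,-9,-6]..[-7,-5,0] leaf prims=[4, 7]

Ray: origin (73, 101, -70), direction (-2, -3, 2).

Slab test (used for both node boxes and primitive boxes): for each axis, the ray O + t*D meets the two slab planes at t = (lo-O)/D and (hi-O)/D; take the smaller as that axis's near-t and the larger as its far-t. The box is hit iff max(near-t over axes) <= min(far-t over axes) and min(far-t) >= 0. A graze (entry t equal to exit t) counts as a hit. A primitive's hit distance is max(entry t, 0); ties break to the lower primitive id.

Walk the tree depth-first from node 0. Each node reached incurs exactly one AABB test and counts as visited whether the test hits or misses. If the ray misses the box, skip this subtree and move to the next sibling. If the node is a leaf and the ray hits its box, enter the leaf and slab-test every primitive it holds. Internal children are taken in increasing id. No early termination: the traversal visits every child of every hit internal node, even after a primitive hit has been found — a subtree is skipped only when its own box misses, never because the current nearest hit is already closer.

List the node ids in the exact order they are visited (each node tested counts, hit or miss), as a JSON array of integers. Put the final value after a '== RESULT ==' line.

Walk:
N0 x:[27,45] y:[80/3,118/3] z:[26,93/2] -> hit [27,118/3], descend [3, 9]
  N3 x:[27,42] y:[80/3,118/3] z:[32,93/2] -> hit [32,118/3], descend [5, 11]
    N5 x:[59/2,42] y:[80/3,33] z:[69/2,93/2] -> miss, prune
    N11 x:[27,42] y:[97/3,118/3] z:[32,73/2] -> hit [97/3,73/2], descend [6, 14]
      N6 x:[27,63/2] y:[97/3,118/3] z:[67/2,73/2] -> miss, prune
      N14 x:[40,42] y:[106/3,110/3] z:[32,35] -> miss, prune
  N9 x:[57/2,45] y:[89/3,118/3] z:[26,33] -> hit [89/3,33], descend [1, 2]
    N1 x:[32,45] y:[89/3,118/3] z:[28,33] -> hit [32,33], descend [7, 13]
      N7 x:[32,45] y:[89/3,109/3] z:[28,29] -> miss, prune
      N13 x:[43,87/2] y:[115/3,118/3] z:[32,33] -> miss, prune
    N2 x:[57/2,33] y:[89/3,118/3] z:[26,65/2] -> hit [89/3,65/2], descend [10, 12]
      N10 x:[30,33] y:[38,118/3] z:[26,29] -> miss, prune
      N12 x:[57/2,33] y:[89/3,106/3] z:[53/2,65/2] -> hit [89/3,65/2] leaf, test {P5@t=30, P13(miss)}

Summary -> nodes [0, 3, 5, 11, 6, 14, 9, 1, 7, 13, 2, 10, 12]; box-tests=13; leaf-entries=1; first=P5

== RESULT ==
[0, 3, 5, 11, 6, 14, 9, 1, 7, 13, 2, 10, 12]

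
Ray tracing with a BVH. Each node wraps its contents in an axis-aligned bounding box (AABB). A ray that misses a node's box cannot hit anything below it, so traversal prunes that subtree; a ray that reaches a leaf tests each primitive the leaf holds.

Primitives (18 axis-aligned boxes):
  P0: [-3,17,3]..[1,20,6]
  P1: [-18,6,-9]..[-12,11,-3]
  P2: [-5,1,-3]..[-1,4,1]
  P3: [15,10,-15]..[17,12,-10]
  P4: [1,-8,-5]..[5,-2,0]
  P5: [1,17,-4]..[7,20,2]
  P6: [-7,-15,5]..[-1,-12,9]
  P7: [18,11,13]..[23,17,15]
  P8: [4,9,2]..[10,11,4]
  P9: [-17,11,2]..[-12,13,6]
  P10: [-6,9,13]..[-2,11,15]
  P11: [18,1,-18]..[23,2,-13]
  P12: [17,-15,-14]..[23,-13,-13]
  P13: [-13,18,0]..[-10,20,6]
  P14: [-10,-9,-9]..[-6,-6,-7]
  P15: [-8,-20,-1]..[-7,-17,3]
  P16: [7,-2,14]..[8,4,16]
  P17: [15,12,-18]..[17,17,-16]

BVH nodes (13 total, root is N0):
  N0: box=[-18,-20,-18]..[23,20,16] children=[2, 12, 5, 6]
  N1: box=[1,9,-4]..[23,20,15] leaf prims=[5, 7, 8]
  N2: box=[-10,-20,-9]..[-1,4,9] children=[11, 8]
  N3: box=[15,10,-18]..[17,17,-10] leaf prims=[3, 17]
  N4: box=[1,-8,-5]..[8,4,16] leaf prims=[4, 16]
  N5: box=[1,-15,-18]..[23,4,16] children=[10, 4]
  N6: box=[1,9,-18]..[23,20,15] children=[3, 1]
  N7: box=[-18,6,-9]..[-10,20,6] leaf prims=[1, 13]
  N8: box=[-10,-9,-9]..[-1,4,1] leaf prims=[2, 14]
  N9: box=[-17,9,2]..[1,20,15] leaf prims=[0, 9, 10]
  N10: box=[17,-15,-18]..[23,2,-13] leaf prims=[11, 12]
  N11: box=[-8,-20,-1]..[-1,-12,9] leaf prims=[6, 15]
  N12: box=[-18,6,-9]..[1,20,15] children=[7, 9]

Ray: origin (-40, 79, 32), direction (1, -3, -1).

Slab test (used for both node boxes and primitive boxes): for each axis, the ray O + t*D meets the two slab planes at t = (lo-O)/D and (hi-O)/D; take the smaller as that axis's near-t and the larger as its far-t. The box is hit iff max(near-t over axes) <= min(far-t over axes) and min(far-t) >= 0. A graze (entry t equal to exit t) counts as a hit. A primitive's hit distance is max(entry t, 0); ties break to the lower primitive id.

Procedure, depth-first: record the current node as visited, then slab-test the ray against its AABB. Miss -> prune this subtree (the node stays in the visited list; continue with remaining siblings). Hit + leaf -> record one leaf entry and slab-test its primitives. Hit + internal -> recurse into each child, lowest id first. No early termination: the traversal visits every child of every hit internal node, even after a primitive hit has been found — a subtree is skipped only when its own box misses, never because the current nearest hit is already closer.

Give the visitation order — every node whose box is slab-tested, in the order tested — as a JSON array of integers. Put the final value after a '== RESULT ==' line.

Traverse from the root:
N0 x:[22,63] y:[59/3,33] z:[16,50] -> hit [22,33], descend [2, 5, 6, 12]
  N2 x:[30,39] y:[25,33] z:[23,41] -> hit [30,33], descend [8, 11]
    N8 x:[30,39] y:[25,88/3] z:[31,41] -> miss, prune
    N11 x:[32,39] y:[91/3,33] z:[23,33] -> hit [32,33] leaf, test {P6(miss), P15@t=32}
  N5 x:[41,63] y:[25,94/3] z:[16,50] -> miss, prune
  N6 x:[41,63] y:[59/3,70/3] z:[17,50] -> miss, prune
  N12 x:[22,41] y:[59/3,73/3] z:[17,41] -> hit [22,73/3], descend [7, 9]
    N7 x:[22,30] y:[59/3,73/3] z:[26,41] -> miss, prune
    N9 x:[23,41] y:[59/3,70/3] z:[17,30] -> hit [23,70/3] leaf, test {P0(miss), P9(miss), P10(miss)}

Summary -> nodes [0, 2, 8, 11, 5, 6, 12, 7, 9]; box-tests=9; leaf-entries=2; first=P15

== RESULT ==
[0, 2, 8, 11, 5, 6, 12, 7, 9]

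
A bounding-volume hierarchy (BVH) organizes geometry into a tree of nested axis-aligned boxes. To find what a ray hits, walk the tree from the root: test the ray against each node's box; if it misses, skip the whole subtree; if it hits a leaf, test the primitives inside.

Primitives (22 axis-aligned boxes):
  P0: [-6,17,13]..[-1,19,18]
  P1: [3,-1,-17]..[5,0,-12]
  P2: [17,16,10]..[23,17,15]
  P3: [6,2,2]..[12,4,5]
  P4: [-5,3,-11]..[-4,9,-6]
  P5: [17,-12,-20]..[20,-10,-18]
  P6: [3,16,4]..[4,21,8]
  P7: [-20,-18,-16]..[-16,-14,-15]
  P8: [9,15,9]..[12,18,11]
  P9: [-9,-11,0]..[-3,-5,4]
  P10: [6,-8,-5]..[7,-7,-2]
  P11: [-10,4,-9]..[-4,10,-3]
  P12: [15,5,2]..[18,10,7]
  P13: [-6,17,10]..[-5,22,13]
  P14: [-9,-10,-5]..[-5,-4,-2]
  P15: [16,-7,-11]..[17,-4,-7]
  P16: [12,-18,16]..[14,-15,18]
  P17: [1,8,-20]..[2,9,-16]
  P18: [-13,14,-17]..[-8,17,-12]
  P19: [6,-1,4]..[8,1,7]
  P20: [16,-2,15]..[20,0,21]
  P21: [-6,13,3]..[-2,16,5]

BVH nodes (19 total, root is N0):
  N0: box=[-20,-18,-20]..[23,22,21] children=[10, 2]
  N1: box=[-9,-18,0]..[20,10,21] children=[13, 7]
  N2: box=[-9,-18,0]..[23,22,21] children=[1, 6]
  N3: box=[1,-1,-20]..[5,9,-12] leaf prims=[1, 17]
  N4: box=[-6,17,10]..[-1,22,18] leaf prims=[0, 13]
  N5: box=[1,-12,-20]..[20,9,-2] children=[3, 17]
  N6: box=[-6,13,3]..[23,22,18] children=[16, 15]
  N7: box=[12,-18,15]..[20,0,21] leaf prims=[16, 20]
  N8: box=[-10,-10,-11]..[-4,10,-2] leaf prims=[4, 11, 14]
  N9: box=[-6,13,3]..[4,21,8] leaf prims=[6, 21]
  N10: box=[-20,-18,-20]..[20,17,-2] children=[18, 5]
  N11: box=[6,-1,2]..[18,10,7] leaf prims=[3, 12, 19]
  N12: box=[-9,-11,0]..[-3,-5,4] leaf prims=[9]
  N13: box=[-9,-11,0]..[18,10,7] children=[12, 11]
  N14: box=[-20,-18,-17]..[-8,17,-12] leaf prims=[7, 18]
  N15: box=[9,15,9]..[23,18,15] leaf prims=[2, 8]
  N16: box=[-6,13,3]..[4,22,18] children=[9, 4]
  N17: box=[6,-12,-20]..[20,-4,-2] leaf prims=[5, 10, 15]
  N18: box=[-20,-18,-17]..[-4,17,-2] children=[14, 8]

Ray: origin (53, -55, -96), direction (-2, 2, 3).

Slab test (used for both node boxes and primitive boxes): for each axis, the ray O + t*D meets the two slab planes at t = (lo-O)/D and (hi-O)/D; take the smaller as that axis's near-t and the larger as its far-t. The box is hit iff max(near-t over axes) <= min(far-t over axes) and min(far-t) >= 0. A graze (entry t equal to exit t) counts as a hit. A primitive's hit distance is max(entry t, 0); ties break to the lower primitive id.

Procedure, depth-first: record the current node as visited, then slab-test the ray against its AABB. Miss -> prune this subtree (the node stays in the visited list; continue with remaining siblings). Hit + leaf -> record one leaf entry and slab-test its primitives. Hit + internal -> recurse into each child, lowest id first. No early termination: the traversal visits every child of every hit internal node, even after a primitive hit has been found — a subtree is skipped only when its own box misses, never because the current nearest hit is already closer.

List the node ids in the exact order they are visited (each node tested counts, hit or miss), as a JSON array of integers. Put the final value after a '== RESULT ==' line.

Walk:
N0 x:[15,73/2] y:[37/2,77/2] z:[76/3,39] -> hit [76/3,73/2], descend [2, 10]
  N2 x:[15,31] y:[37/2,77/2] z:[32,39] -> miss, prune
  N10 x:[33/2,73/2] y:[37/2,36] z:[76/3,94/3] -> hit [76/3,94/3], descend [5, 18]
    N5 x:[33/2,26] y:[43/2,32] z:[76/3,94/3] -> hit [76/3,26], descend [3, 17]
      N3 x:[24,26] y:[27,32] z:[76/3,28] -> miss, prune
      N17 x:[33/2,47/2] y:[43/2,51/2] z:[76/3,94/3] -> miss, prune
    N18 x:[57/2,73/2] y:[37/2,36] z:[79/3,94/3] -> hit [57/2,94/3], descend [8, 14]
      N8 x:[57/2,63/2] y:[45/2,65/2] z:[85/3,94/3] -> hit [57/2,94/3] leaf, test {P4@t=29, P11@t=59/2, P14(miss)}
      N14 x:[61/2,73/2] y:[37/2,36] z:[79/3,28] -> miss, prune

Summary -> nodes [0, 2, 10, 5, 3, 17, 18, 8, 14]; box-tests=9; leaf-entries=1; first=P4

== RESULT ==
[0, 2, 10, 5, 3, 17, 18, 8, 14]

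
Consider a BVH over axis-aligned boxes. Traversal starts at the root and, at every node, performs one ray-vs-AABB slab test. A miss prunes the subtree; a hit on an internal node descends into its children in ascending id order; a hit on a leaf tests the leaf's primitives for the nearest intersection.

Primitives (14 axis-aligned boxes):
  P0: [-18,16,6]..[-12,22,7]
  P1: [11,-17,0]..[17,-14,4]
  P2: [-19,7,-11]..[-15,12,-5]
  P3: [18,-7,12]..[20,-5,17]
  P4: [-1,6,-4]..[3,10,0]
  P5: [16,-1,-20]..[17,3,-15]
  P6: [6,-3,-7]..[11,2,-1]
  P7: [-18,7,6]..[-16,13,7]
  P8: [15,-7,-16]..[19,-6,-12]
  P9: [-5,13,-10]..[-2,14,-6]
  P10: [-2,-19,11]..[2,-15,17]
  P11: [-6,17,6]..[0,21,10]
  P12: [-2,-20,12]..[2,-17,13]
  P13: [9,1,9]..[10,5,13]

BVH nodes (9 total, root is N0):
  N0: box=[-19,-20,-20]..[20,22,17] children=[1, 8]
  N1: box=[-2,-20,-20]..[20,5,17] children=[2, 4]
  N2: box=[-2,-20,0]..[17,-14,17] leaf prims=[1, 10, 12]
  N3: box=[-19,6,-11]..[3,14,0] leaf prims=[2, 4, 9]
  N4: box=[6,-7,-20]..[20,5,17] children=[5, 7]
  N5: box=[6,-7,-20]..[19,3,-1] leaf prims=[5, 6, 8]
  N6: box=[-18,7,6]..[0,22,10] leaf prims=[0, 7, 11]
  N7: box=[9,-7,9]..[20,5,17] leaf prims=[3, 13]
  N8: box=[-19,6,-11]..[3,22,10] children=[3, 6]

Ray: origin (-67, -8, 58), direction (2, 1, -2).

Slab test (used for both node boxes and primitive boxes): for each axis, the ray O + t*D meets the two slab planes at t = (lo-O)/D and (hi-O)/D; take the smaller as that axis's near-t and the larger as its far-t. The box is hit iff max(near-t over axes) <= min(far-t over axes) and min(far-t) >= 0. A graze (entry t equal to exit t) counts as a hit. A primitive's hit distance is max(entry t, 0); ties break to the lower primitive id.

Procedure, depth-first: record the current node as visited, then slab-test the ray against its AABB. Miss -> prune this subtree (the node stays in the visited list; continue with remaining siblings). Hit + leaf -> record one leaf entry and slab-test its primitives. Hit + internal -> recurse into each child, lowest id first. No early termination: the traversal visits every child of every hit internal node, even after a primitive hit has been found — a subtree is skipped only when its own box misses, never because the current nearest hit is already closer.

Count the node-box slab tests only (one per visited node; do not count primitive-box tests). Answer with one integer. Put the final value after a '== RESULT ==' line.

Traverse from the root:
N0 x:[24,87/2] y:[-12,30] z:[41/2,39] -> hit [24,30], descend [1, 8]
  N1 x:[65/2,87/2] y:[-12,13] z:[41/2,39] -> miss, prune
  N8 x:[24,35] y:[14,30] z:[24,69/2] -> hit [24,30], descend [3, 6]
    N3 x:[24,35] y:[14,22] z:[29,69/2] -> miss, prune
    N6 x:[49/2,67/2] y:[15,30] z:[24,26] -> hit [49/2,26] leaf, test {P0@t=51/2, P7(miss), P11(miss)}

order=[0, 1, 8, 3, 6]  |boxes|=5  |leaves|=1  hit=P0

== RESULT ==
5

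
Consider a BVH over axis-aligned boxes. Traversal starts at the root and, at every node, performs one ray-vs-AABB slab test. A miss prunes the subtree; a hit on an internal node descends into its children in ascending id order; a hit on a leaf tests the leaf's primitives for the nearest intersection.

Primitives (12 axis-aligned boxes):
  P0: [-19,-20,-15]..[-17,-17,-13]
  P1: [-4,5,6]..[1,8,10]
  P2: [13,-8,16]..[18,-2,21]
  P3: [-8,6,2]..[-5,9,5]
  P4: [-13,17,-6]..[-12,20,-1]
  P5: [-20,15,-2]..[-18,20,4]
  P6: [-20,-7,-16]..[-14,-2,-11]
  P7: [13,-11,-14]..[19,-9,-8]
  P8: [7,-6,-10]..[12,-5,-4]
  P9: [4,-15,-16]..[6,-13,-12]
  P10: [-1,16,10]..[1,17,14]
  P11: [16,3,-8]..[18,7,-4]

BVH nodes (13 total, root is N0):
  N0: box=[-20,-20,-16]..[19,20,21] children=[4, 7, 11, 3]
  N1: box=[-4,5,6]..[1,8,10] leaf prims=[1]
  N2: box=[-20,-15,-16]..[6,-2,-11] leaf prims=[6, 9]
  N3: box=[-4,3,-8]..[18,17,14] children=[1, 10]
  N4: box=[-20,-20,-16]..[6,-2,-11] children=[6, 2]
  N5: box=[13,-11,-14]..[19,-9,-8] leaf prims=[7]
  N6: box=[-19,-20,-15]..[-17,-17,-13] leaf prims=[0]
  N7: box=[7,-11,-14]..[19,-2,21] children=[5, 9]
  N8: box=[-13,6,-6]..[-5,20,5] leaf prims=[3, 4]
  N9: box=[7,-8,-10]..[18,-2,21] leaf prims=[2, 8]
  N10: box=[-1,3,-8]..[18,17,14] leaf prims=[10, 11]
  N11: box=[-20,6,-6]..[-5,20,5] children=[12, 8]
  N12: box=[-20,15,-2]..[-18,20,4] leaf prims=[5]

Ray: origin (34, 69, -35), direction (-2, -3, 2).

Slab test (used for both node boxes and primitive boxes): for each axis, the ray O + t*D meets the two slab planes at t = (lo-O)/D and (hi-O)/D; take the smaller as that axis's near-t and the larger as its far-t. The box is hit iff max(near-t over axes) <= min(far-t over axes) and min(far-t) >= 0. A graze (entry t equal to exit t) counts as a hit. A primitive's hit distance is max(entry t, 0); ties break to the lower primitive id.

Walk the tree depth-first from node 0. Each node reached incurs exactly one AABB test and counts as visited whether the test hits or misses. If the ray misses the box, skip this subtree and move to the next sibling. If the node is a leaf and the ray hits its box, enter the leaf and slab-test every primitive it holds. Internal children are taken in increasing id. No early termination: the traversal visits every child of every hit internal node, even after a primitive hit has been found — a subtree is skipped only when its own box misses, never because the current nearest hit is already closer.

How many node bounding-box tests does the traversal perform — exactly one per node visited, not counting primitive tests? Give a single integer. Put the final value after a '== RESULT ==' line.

Trace the traversal:
N0 x:[15/2,27] y:[49/3,89/3] z:[19/2,28] -> hit [49/3,27], descend [3, 4, 7, 11]
  N3 x:[8,19] y:[52/3,22] z:[27/2,49/2] -> hit [52/3,19], descend [1, 10]
    N1 x:[33/2,19] y:[61/3,64/3] z:[41/2,45/2] -> miss, prune
    N10 x:[8,35/2] y:[52/3,22] z:[27/2,49/2] -> hit [52/3,35/2] leaf, test {P10(miss), P11(miss)}
  N4 x:[14,27] y:[71/3,89/3] z:[19/2,12] -> miss, prune
  N7 x:[15/2,27/2] y:[71/3,80/3] z:[21/2,28] -> miss, prune
  N11 x:[39/2,27] y:[49/3,21] z:[29/2,20] -> hit [39/2,20], descend [8, 12]
    N8 x:[39/2,47/2] y:[49/3,21] z:[29/2,20] -> hit [39/2,20] leaf, test {P3@t=20, P4(miss)}
    N12 x:[26,27] y:[49/3,18] z:[33/2,39/2] -> miss, prune

Visited [0, 3, 1, 10, 4, 7, 11, 8, 12]. Tests: 9 box, 2 leaf. Nearest: P3.

== RESULT ==
9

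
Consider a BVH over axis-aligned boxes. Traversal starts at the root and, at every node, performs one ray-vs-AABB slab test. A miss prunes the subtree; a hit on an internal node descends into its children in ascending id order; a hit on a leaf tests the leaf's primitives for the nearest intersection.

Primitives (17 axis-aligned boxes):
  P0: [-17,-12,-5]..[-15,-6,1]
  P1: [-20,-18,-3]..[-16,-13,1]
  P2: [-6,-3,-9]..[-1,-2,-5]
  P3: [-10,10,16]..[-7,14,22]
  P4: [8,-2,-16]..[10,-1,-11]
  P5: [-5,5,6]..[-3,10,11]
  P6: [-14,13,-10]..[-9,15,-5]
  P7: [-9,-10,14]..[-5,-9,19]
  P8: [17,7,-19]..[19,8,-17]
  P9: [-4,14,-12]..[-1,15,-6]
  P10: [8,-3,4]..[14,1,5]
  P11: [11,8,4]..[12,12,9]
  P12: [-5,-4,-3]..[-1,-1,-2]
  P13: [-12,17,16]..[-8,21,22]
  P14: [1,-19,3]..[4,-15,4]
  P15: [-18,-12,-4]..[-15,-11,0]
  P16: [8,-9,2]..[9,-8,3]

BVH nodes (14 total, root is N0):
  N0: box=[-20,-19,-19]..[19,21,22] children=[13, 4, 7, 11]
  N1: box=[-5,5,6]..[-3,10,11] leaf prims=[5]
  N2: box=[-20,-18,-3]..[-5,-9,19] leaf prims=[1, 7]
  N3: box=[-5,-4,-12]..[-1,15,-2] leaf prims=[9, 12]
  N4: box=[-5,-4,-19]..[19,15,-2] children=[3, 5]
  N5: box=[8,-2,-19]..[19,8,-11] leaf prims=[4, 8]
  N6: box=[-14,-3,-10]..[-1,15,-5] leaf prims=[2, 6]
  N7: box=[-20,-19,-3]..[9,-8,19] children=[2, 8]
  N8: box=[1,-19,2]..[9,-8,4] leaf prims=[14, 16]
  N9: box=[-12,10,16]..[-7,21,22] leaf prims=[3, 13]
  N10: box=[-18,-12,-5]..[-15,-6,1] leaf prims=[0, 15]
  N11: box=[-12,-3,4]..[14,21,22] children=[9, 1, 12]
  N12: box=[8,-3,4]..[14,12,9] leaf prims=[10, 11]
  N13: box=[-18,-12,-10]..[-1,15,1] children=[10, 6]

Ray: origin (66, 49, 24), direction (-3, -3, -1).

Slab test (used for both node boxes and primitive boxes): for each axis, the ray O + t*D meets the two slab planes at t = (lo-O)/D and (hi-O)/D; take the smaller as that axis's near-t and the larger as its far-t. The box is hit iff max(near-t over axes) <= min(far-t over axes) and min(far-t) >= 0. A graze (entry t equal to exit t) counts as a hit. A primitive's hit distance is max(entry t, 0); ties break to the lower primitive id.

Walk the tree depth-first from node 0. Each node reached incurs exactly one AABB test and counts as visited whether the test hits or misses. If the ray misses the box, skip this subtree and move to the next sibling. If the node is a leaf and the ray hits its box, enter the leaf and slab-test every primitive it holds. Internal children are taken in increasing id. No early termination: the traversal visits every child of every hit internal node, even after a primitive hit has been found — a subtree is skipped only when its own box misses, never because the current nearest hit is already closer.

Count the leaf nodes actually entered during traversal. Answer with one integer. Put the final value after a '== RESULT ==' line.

Walk:
N0 x:[47/3,86/3] y:[28/3,68/3] z:[2,43] -> hit [47/3,68/3], descend [4, 7, 11, 13]
  N4 x:[47/3,71/3] y:[34/3,53/3] z:[26,43] -> miss, prune
  N7 x:[19,86/3] y:[19,68/3] z:[5,27] -> hit [19,68/3], descend [2, 8]
    N2 x:[71/3,86/3] y:[58/3,67/3] z:[5,27] -> miss, prune
    N8 x:[19,65/3] y:[19,68/3] z:[20,22] -> hit [20,65/3] leaf, test {P14(miss), P16(miss)}
  N11 x:[52/3,26] y:[28/3,52/3] z:[2,20] -> hit [52/3,52/3], descend [1, 9, 12]
    N1 x:[23,71/3] y:[13,44/3] z:[13,18] -> miss, prune
    N9 x:[73/3,26] y:[28/3,13] z:[2,8] -> miss, prune
    N12 x:[52/3,58/3] y:[37/3,52/3] z:[15,20] -> hit [52/3,52/3] leaf, test {P10(miss), P11(miss)}
  N13 x:[67/3,28] y:[34/3,61/3] z:[23,34] -> miss, prune

Visited [0, 4, 7, 2, 8, 11, 1, 9, 12, 13]. Tests: 10 box, 2 leaf. Nearest: miss.

== RESULT ==
2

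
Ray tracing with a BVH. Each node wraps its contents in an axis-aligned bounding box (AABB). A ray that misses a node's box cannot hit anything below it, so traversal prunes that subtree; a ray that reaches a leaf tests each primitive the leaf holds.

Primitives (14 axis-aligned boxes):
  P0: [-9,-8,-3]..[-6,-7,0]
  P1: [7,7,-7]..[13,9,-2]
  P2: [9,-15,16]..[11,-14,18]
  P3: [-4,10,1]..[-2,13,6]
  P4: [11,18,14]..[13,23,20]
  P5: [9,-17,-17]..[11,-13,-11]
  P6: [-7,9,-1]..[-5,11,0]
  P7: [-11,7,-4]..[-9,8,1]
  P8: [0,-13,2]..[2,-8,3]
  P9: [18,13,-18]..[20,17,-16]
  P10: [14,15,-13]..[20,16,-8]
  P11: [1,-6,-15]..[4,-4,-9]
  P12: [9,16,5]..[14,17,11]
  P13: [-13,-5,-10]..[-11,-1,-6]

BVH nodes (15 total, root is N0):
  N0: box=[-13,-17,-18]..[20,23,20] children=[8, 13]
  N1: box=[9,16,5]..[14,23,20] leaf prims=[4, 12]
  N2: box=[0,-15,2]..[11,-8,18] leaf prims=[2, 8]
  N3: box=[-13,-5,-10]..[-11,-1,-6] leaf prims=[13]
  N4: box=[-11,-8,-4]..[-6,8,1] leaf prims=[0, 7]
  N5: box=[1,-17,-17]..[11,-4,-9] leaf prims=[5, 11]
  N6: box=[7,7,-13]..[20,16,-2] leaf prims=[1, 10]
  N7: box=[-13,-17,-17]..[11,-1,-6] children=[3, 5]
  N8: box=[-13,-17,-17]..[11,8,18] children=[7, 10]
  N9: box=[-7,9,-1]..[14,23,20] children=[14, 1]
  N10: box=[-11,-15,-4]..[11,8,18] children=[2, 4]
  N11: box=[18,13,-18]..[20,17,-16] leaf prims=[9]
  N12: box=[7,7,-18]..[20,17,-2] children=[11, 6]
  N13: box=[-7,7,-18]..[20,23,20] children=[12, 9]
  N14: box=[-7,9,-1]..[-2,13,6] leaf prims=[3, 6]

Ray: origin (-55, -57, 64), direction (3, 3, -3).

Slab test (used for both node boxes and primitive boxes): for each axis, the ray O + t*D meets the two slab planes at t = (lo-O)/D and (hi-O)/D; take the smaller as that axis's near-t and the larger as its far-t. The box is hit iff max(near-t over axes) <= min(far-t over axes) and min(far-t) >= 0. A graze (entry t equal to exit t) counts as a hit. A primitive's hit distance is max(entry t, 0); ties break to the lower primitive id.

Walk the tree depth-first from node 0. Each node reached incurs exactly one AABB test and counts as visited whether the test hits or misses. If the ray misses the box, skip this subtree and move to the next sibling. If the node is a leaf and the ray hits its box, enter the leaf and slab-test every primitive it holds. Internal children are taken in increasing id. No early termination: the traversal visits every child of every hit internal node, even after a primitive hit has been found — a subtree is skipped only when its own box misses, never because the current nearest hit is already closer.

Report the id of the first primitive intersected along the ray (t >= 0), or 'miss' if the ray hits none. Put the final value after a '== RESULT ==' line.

Traverse from the root:
N0 x:[14,25] y:[40/3,80/3] z:[44/3,82/3] -> hit [44/3,25], descend [8, 13]
  N8 x:[14,22] y:[40/3,65/3] z:[46/3,27] -> hit [46/3,65/3], descend [7, 10]
    N7 x:[14,22] y:[40/3,56/3] z:[70/3,27] -> miss, prune
    N10 x:[44/3,22] y:[14,65/3] z:[46/3,68/3] -> hit [46/3,65/3], descend [2, 4]
      N2 x:[55/3,22] y:[14,49/3] z:[46/3,62/3] -> miss, prune
      N4 x:[44/3,49/3] y:[49/3,65/3] z:[21,68/3] -> miss, prune
  N13 x:[16,25] y:[64/3,80/3] z:[44/3,82/3] -> hit [64/3,25], descend [9, 12]
    N9 x:[16,23] y:[22,80/3] z:[44/3,65/3] -> miss, prune
    N12 x:[62/3,25] y:[64/3,74/3] z:[22,82/3] -> hit [22,74/3], descend [6, 11]
      N6 x:[62/3,25] y:[64/3,73/3] z:[22,77/3] -> hit [22,73/3] leaf, test {P1@t=22, P10@t=24}
      N11 x:[73/3,25] y:[70/3,74/3] z:[80/3,82/3] -> miss, prune

11 AABB tests over nodes [0, 8, 7, 10, 2, 4, 13, 9, 12, 6, 11]; 1 leaf entered; closest P1.

== RESULT ==
1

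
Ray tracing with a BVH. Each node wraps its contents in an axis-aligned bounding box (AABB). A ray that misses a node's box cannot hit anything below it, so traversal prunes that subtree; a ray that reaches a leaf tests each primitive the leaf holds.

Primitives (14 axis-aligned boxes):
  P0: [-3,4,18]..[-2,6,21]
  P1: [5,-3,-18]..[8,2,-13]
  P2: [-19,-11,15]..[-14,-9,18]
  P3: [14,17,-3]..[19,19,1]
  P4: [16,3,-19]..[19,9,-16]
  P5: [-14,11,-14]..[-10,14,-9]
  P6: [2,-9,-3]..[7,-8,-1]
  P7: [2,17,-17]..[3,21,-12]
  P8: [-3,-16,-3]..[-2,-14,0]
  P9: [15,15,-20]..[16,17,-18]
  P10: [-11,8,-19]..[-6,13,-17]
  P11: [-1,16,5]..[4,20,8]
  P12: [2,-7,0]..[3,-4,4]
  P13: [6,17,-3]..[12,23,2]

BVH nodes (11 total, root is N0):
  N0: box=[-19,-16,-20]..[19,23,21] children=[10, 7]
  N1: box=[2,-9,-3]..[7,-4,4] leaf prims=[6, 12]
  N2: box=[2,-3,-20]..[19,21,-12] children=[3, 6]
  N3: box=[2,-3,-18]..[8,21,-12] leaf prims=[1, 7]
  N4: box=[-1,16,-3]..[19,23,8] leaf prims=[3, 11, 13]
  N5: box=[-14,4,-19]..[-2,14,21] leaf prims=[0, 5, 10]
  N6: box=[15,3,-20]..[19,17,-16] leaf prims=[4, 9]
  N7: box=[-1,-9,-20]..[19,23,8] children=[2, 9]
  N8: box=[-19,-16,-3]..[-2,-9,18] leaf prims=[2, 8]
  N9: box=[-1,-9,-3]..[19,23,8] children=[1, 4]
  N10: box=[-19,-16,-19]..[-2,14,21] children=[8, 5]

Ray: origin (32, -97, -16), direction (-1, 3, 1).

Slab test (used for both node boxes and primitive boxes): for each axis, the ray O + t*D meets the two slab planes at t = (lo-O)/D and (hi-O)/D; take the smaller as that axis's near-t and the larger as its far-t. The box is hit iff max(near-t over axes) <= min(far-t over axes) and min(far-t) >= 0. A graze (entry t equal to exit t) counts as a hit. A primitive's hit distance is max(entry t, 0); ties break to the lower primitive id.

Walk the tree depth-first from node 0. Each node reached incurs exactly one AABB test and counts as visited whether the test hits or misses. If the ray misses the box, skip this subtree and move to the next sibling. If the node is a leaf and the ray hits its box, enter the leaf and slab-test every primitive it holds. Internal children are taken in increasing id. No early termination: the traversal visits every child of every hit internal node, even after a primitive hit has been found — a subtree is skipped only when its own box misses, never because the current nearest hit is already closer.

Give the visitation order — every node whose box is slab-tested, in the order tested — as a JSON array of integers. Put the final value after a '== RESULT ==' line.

Trace the traversal:
N0 x:[13,51] y:[27,40] z:[-4,37] -> hit [27,37], descend [7, 10]
  N7 x:[13,33] y:[88/3,40] z:[-4,24] -> miss, prune
  N10 x:[34,51] y:[27,37] z:[-3,37] -> hit [34,37], descend [5, 8]
    N5 x:[34,46] y:[101/3,37] z:[-3,37] -> hit [34,37] leaf, test {P0@t=34, P5(miss), P10(miss)}
    N8 x:[34,51] y:[27,88/3] z:[13,34] -> miss, prune

Summary -> nodes [0, 7, 10, 5, 8]; box-tests=5; leaf-entries=1; first=P0

== RESULT ==
[0, 7, 10, 5, 8]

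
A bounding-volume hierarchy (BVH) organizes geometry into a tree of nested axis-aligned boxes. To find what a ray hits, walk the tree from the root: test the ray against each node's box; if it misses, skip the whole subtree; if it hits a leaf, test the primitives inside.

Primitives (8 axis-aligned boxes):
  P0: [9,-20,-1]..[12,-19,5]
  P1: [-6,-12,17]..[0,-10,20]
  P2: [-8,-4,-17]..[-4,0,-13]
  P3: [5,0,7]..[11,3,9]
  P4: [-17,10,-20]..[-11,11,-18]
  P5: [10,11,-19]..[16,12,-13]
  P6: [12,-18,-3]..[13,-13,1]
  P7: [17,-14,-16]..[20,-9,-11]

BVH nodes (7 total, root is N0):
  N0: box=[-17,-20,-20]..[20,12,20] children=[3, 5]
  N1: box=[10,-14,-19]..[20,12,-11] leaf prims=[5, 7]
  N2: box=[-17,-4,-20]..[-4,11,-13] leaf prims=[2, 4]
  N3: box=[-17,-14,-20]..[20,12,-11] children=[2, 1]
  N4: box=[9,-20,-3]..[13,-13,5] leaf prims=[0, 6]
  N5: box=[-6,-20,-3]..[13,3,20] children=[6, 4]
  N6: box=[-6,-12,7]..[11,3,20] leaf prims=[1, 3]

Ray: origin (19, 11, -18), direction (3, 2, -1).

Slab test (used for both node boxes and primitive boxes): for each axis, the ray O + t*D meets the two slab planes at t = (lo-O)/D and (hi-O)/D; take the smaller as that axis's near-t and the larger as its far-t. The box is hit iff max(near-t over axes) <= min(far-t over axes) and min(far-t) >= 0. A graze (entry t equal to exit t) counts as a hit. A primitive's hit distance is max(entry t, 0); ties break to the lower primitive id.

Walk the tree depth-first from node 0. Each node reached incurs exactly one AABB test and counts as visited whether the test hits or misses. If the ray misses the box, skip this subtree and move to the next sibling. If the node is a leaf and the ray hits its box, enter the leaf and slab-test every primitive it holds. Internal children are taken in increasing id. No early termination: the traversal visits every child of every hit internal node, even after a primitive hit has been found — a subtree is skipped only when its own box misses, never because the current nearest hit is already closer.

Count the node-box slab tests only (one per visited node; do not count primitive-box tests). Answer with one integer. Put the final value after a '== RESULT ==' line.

Traverse from the root:
N0 x:[-12,1/3] y:[-31/2,1/2] z:[-38,2] -> hit [-12,1/3], descend [3, 5]
  N3 x:[-12,1/3] y:[-25/2,1/2] z:[-7,2] -> hit [-7,1/3], descend [1, 2]
    N1 x:[-3,1/3] y:[-25/2,1/2] z:[-7,1] -> hit [-3,1/3] leaf, test {P5(miss), P7(miss)}
    N2 x:[-12,-23/3] y:[-15/2,0] z:[-5,2] -> miss, prune
  N5 x:[-25/3,-2] y:[-31/2,-4] z:[-38,-15] -> miss, prune

order=[0, 3, 1, 2, 5]  |boxes|=5  |leaves|=1  hit=miss

== RESULT ==
5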